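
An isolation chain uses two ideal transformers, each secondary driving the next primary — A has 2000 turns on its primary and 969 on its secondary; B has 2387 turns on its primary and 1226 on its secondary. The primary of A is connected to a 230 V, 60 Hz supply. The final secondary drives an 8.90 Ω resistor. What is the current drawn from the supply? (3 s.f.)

Secondary of A: V = 230.00 × 969/2000 = 111.44 V.
Secondary of B: V = 111.44 × 1226/2387 = 57.235 V.
I_load = 57.235/8.90 = 6.4309 A, so P_out = 57.235 × 6.4309 = 368.07 W.
All ideal ⇒ P_in = P_out, so I_supply = 368.07/230 = 1.60 A.

I_supply ≈ 1.60 A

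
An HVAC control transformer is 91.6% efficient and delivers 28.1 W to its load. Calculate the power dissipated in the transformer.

P_in = P_out/η = 28.1/0.916 = 30.6769 W.
P_loss = P_in − P_out = 30.6769 − 28.1 = 2.58 W.

P_loss ≈ 2.58 W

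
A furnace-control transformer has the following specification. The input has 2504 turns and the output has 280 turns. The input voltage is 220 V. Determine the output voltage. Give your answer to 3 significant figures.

V_out/V_in = N_out/N_in, so V_out = 220 × 280/2504 = 24.6 V.

V_out ≈ 24.6 V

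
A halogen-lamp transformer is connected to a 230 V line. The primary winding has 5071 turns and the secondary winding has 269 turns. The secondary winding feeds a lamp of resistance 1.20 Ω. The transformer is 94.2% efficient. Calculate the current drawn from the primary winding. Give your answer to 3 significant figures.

V_s = 230 × 269/5071 = 12.201 V.
I_s = V_s/R = 12.201/1.20 = 10.167 A.
P_out = V_s I_s = 12.201 × 10.167 = 124.05 W.
P_in = P_out/η = 124.05/0.942 = 131.69 W.
I_p = P_in/V_p = 131.69/230 = 0.573 A.

I_p ≈ 0.573 A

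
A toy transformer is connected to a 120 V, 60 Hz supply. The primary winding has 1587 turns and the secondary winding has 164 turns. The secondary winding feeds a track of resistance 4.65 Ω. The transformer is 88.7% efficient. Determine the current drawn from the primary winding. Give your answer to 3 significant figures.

V_s = 120 × 164/1587 = 12.401 V.
I_s = V_s/R = 12.401/4.65 = 2.6668 A.
P_out = V_s I_s = 12.401 × 2.6668 = 33.071 W.
P_in = P_out/η = 33.071/0.887 = 37.284 W.
I_p = P_in/V_p = 37.284/120 = 0.311 A.

I_p ≈ 0.311 A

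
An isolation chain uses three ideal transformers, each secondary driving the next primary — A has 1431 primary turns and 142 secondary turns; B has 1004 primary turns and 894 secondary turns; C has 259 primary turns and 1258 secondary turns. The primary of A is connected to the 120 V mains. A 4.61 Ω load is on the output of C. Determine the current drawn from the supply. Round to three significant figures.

After A: V = 120.00 × 142/1431 = 11.908 V.
After B: V = 11.908 × 894/1004 = 10.603 V.
After C: V = 10.603 × 1258/259 = 51.501 V.
I_load = 51.501/4.61 = 11.172 A, so P_out = 51.501 × 11.172 = 575.35 W.
All ideal ⇒ P_in = P_out, so I_supply = 575.35/120 = 4.79 A.

I_supply ≈ 4.79 A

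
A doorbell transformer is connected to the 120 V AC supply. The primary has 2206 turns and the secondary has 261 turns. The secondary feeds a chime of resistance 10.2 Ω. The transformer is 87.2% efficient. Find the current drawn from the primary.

I_p ≈ 0.189 A

V_s = 120 × 261/2206 = 14.198 V.
I_s = V_s/R = 14.198/10.2 = 1.3919 A.
P_out = V_s I_s = 14.198 × 1.3919 = 19.762 W.
P_in = P_out/η = 19.762/0.872 = 22.663 W.
I_p = P_in/V_p = 22.663/120 = 0.189 A.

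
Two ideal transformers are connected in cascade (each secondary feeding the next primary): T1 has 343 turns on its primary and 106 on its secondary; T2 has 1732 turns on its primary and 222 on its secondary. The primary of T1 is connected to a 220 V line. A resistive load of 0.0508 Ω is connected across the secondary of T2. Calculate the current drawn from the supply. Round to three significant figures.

I_supply ≈ 6.80 A

Secondary of T1: V = 220.00 × 106/343 = 67.988 V.
Secondary of T2: V = 67.988 × 222/1732 = 8.7144 V.
I_load = 8.7144/0.0508 = 171.54 A, so P_out = 8.7144 × 171.54 = 1494.9 W.
All ideal ⇒ P_in = P_out, so I_supply = 1494.9/220 = 6.80 A.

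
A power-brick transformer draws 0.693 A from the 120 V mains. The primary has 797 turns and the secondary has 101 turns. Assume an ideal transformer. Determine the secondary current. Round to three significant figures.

I_s/I_p = N_p/N_s, so I_s = 0.693 × 797/101 = 5.47 A.

I_s ≈ 5.47 A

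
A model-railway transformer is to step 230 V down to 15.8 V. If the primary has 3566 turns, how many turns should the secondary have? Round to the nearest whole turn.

N_s = 245 turns

N_s/N_p = V_s/V_p, so N_s = 3566 × 15.8/230 = 245.0 ≈ 245 turns.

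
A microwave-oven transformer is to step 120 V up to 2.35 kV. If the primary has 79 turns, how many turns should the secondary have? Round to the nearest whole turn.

N_s/N_p = V_s/V_p, so N_s = 79 × 2350/120 = 1547.1 ≈ 1547 turns.

N_s = 1547 turns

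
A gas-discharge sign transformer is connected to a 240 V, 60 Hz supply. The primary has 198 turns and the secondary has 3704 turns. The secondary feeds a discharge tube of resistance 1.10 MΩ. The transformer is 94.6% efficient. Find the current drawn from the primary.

I_p ≈ 0.0807 A

V_s = 240 × 3704/198 = 4489.7 V.
I_s = V_s/R = 4489.7/(1.10×10^6) = 0.0040815 A.
P_out = V_s I_s = 4489.7 × 0.0040815 = 18.325 W.
P_in = P_out/η = 18.325/0.946 = 19.371 W.
I_p = P_in/V_p = 19.371/240 = 0.0807 A.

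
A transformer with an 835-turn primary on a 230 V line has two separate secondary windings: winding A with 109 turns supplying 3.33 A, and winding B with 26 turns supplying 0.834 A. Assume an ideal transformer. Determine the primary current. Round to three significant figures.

I_p ≈ 0.461 A

V_A = 230 × 109/835 = 30.024 V; V_B = 230 × 26/835 = 7.1617 V.
P_out = V_A I_A + V_B I_B = 30.024×3.33 + 7.1617×0.834 = 99.980 + 5.9728 = 105.95 W.
Ideal ⇒ P_in = P_out, so I_p = P_out/V_p = 105.95/230 = 0.461 A.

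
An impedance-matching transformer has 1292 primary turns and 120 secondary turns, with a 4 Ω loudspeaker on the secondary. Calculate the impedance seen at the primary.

Z_p ≈ 464 Ω

Z_p = (N_p/N_s)² × Z_s = (1292/120)² × 4 = 464 Ω.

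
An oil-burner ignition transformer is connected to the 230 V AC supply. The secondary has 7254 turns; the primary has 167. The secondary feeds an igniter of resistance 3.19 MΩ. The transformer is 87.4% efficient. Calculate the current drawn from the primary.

I_p ≈ 0.156 A

V_s = 230 × 7254/167 = 9990.5 V.
I_s = V_s/R = 9990.5/(3.19×10^6) = 0.0031318 A.
P_out = V_s I_s = 9990.5 × 0.0031318 = 31.289 W.
P_in = P_out/η = 31.289/0.874 = 35.799 W.
I_p = P_in/V_p = 35.799/230 = 0.156 A.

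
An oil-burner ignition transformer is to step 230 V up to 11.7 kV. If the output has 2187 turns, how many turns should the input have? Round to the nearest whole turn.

N_in = 43 turns

N_in/N_out = V_in/V_out, so N_in = 2187 × 230/11700 = 43.0 ≈ 43 turns.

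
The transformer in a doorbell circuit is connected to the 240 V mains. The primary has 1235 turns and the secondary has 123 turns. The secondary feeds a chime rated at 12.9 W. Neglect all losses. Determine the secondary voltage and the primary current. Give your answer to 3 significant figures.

V_s ≈ 23.9 V, I_p ≈ 0.0537 A

V_s = V_p × N_s/N_p = 240 × 123/1235 = 23.903 V.
I_s = P/V_s = 12.9/23.903 = 0.53968 A.
I_p = I_s × N_s/N_p = 0.53968 × 123/1235 = 0.0537 A.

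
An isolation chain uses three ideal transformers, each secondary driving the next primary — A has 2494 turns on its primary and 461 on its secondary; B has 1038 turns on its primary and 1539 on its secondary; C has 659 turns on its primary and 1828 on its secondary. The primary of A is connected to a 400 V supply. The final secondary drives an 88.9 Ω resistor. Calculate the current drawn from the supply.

I_supply ≈ 2.60 A

After A: V = 400.00 × 461/2494 = 73.937 V.
After B: V = 73.937 × 1539/1038 = 109.62 V.
After C: V = 109.62 × 1828/659 = 304.09 V.
I_load = 304.09/88.9 = 3.4205 A, so P_out = 304.09 × 3.4205 = 1040.1 W.
All ideal ⇒ P_in = P_out, so I_supply = 1040.1/400 = 2.60 A.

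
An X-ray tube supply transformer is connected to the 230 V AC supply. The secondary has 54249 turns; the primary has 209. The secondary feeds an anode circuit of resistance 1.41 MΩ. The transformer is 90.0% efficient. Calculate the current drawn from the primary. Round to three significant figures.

V_s = 230 × 54249/209 = 59700 V.
I_s = V_s/R = 59700/(1.41×10^6) = 0.042340 A.
P_out = V_s I_s = 59700 × 0.042340 = 2527.7 W.
P_in = P_out/η = 2527.7/0.900 = 2808.6 W.
I_p = P_in/V_p = 2808.6/230 = 12.2 A.

I_p ≈ 12.2 A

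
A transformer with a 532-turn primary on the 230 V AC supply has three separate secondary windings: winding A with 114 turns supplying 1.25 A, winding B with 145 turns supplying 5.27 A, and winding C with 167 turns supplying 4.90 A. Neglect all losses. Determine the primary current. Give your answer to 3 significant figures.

I_p ≈ 3.24 A

V_A = 230 × 114/532 = 49.286 V; V_B = 230 × 145/532 = 62.688 V; V_C = 230 × 167/532 = 72.199 V.
P_out = V_A I_A + V_B I_B + V_C I_C = 49.286×1.25 + 62.688×5.27 + 72.199×4.90 = 61.607 + 330.37 + 353.78 = 745.75 W.
Ideal ⇒ P_in = P_out, so I_p = P_out/V_p = 745.75/230 = 3.24 A.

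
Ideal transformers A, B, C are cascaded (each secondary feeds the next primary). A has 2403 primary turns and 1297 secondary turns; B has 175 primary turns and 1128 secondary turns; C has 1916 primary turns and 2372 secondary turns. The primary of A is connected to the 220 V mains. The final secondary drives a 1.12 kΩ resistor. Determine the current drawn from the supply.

Secondary of A: V = 220.00 × 1297/2403 = 118.74 V.
Secondary of B: V = 118.74 × 1128/175 = 765.38 V.
Secondary of C: V = 765.38 × 2372/1916 = 947.54 V.
I_load = 947.54/1120 = 0.84602 A, so P_out = 947.54 × 0.84602 = 801.64 W.
All ideal ⇒ P_in = P_out, so I_supply = 801.64/220 = 3.64 A.

I_supply ≈ 3.64 A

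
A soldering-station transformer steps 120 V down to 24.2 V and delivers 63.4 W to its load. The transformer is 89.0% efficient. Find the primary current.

I_p ≈ 0.594 A

P_in = P_out/η = 63.4/0.890 = 71.236 W.
I_p = P_in/V_p = 71.236/120 = 0.594 A.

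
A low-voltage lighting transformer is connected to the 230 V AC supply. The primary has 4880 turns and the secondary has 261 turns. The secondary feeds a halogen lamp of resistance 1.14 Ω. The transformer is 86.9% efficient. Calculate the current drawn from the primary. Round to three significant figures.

V_s = 230 × 261/4880 = 12.301 V.
I_s = V_s/R = 12.301/1.14 = 10.791 A.
P_out = V_s I_s = 12.301 × 10.791 = 132.74 W.
P_in = P_out/η = 132.74/0.869 = 152.75 W.
I_p = P_in/V_p = 152.75/230 = 0.664 A.

I_p ≈ 0.664 A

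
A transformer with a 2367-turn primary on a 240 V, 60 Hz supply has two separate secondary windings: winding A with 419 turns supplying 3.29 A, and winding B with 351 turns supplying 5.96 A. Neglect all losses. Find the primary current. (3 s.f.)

I_p ≈ 1.47 A

V_A = 240 × 419/2367 = 42.484 V; V_B = 240 × 351/2367 = 35.589 V.
P_out = V_A I_A + V_B I_B = 42.484×3.29 + 35.589×5.96 = 139.77 + 212.11 = 351.89 W.
Ideal ⇒ P_in = P_out, so I_p = P_out/V_p = 351.89/240 = 1.47 A.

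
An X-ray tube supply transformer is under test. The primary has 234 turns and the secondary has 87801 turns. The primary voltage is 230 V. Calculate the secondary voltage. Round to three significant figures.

V_s/V_p = N_s/N_p, so V_s = 230 × 87801/234 = 86300 V.

V_s ≈ 86300 V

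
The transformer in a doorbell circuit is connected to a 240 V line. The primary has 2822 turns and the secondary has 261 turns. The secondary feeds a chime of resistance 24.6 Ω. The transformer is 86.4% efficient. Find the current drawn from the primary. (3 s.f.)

I_p ≈ 0.0966 A

V_s = 240 × 261/2822 = 22.197 V.
I_s = V_s/R = 22.197/24.6 = 0.90232 A.
P_out = V_s I_s = 22.197 × 0.90232 = 20.029 W.
P_in = P_out/η = 20.029/0.864 = 23.181 W.
I_p = P_in/V_p = 23.181/240 = 0.0966 A.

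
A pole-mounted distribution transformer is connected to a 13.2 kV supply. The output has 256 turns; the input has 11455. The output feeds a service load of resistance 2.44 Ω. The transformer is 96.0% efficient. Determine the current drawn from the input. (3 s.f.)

V_out = 13200 × 256/11455 = 295.00 V.
I_out = V_out/R = 295.00/2.44 = 120.90 A.
P_out = V_out I_out = 295.00 × 120.90 = 35665 W.
P_in = P_out/η = 35665/0.960 = 37152 W.
I_in = P_in/V_in = 37152/13200 = 2.81 A.

I_in ≈ 2.81 A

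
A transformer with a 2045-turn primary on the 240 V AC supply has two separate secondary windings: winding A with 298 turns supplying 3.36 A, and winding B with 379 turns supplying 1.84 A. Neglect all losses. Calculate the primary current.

I_p ≈ 0.831 A

V_A = 240 × 298/2045 = 34.973 V; V_B = 240 × 379/2045 = 44.479 V.
P_out = V_A I_A + V_B I_B = 34.973×3.36 + 44.479×1.84 = 117.51 + 81.842 = 199.35 W.
Ideal ⇒ P_in = P_out, so I_p = P_out/V_p = 199.35/240 = 0.831 A.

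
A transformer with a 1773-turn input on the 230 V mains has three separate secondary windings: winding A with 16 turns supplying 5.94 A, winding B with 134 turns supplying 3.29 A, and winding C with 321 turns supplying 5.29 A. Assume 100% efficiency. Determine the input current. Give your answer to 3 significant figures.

V_A = 230 × 16/1773 = 2.0756 V; V_B = 230 × 134/1773 = 17.383 V; V_C = 230 × 321/1773 = 41.641 V.
P_out = V_A I_A + V_B I_B + V_C I_C = 2.0756×5.94 + 17.383×3.29 + 41.641×5.29 = 12.329 + 57.190 + 220.28 = 289.80 W.
Ideal ⇒ P_in = P_out, so I_in = P_out/V_in = 289.80/230 = 1.26 A.

I_in ≈ 1.26 A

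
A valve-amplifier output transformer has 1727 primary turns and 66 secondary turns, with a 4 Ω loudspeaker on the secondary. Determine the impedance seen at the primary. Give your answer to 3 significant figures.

Z_p ≈ 2740 Ω

Z_p = (N_p/N_s)² × Z_s = (1727/66)² × 4 = 2740 Ω.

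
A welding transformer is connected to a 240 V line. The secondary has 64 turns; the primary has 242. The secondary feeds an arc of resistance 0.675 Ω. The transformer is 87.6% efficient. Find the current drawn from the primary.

I_p ≈ 28.4 A

V_s = 240 × 64/242 = 63.471 V.
I_s = V_s/R = 63.471/0.675 = 94.031 A.
P_out = V_s I_s = 63.471 × 94.031 = 5968.3 W.
P_in = P_out/η = 5968.3/0.876 = 6813.1 W.
I_p = P_in/V_p = 6813.1/240 = 28.4 A.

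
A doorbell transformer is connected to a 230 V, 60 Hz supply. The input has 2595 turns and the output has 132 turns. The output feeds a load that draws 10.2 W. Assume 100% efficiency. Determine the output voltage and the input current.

V_out ≈ 11.7 V, I_in ≈ 0.0443 A

V_out = V_in × N_out/N_in = 230 × 132/2595 = 11.699 V.
I_out = P/V_out = 10.2/11.699 = 0.87184 A.
I_in = I_out × N_out/N_in = 0.87184 × 132/2595 = 0.0443 A.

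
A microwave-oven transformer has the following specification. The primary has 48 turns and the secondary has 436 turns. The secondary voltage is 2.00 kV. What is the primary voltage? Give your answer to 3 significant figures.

V_p ≈ 220 V

V_p/V_s = N_p/N_s, so V_p = 2000 × 48/436 = 220 V.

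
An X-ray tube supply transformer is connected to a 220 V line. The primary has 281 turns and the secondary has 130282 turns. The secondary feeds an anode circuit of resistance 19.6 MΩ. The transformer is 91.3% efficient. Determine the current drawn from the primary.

V_s = 220 × 130282/281 = 102000 V.
I_s = V_s/R = 102000/(1.96×10^7) = 0.0052041 A.
P_out = V_s I_s = 102000 × 0.0052041 = 530.82 W.
P_in = P_out/η = 530.82/0.913 = 581.40 W.
I_p = P_in/V_p = 581.40/220 = 2.64 A.

I_p ≈ 2.64 A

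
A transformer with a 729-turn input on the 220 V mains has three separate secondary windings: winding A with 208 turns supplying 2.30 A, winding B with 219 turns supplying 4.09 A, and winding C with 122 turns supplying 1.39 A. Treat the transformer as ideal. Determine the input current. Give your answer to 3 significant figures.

V_A = 220 × 208/729 = 62.771 V; V_B = 220 × 219/729 = 66.091 V; V_C = 220 × 122/729 = 36.818 V.
P_out = V_A I_A + V_B I_B + V_C I_C = 62.771×2.30 + 66.091×4.09 + 36.818×1.39 = 144.37 + 270.31 + 51.176 = 465.86 W.
Ideal ⇒ P_in = P_out, so I_in = P_out/V_in = 465.86/220 = 2.12 A.

I_in ≈ 2.12 A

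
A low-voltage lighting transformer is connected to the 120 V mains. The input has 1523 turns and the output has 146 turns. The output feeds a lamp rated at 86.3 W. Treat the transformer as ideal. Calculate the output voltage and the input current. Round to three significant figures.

V_out = V_in × N_out/N_in = 120 × 146/1523 = 11.504 V.
I_out = P/V_out = 86.3/11.504 = 7.5020 A.
I_in = I_out × N_out/N_in = 7.5020 × 146/1523 = 0.719 A.

V_out ≈ 11.5 V, I_in ≈ 0.719 A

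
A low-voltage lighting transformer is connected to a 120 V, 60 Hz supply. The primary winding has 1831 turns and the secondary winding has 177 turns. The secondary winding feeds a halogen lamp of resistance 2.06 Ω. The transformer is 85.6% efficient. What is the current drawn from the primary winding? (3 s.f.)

I_p ≈ 0.636 A

V_s = 120 × 177/1831 = 11.600 V.
I_s = V_s/R = 11.600/2.06 = 5.6312 A.
P_out = V_s I_s = 11.600 × 5.6312 = 65.323 W.
P_in = P_out/η = 65.323/0.856 = 76.312 W.
I_p = P_in/V_p = 76.312/120 = 0.636 A.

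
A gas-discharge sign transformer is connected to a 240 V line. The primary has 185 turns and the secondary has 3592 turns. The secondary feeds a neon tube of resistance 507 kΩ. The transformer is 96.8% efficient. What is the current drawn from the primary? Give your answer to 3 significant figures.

I_p ≈ 0.184 A

V_s = 240 × 3592/185 = 4659.9 V.
I_s = V_s/R = 4659.9/507000 = 0.0091911 A.
P_out = V_s I_s = 4659.9 × 0.0091911 = 42.830 W.
P_in = P_out/η = 42.830/0.968 = 44.245 W.
I_p = P_in/V_p = 44.245/240 = 0.184 A.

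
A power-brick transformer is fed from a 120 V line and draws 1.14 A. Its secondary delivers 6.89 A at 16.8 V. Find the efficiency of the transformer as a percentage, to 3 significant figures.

P_in = 120 × 1.14 = 136.800 W.
P_out = 16.8 × 6.89 = 115.752 W.
η = P_out/P_in = 115.752/136.800 = 0.846.

η ≈ 84.6%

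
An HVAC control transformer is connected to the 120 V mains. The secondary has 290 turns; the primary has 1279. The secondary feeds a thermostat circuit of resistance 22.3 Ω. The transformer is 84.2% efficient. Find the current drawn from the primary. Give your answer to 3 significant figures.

I_p ≈ 0.329 A

V_s = 120 × 290/1279 = 27.209 V.
I_s = V_s/R = 27.209/22.3 = 1.2201 A.
P_out = V_s I_s = 27.209 × 1.2201 = 33.198 W.
P_in = P_out/η = 33.198/0.842 = 39.428 W.
I_p = P_in/V_p = 39.428/120 = 0.329 A.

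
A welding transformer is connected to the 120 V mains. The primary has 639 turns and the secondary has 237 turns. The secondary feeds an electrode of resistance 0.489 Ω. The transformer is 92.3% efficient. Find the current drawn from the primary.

I_p ≈ 36.6 A

V_s = 120 × 237/639 = 44.507 V.
I_s = V_s/R = 44.507/0.489 = 91.016 A.
P_out = V_s I_s = 44.507 × 91.016 = 4050.9 W.
P_in = P_out/η = 4050.9/0.923 = 4388.8 W.
I_p = P_in/V_p = 4388.8/120 = 36.6 A.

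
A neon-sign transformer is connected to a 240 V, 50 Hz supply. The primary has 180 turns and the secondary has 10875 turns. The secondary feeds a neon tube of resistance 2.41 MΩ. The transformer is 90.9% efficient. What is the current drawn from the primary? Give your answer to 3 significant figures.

I_p ≈ 0.400 A

V_s = 240 × 10875/180 = 14500 V.
I_s = V_s/R = 14500/(2.41×10^6) = 0.0060166 A.
P_out = V_s I_s = 14500 × 0.0060166 = 87.241 W.
P_in = P_out/η = 87.241/0.909 = 95.974 W.
I_p = P_in/V_p = 95.974/240 = 0.400 A.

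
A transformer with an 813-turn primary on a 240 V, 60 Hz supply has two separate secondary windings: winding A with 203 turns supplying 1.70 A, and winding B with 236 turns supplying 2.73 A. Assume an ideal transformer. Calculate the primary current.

I_p ≈ 1.22 A

V_A = 240 × 203/813 = 59.926 V; V_B = 240 × 236/813 = 69.668 V.
P_out = V_A I_A + V_B I_B = 59.926×1.70 + 69.668×2.73 = 101.87 + 190.19 = 292.07 W.
Ideal ⇒ P_in = P_out, so I_p = P_out/V_p = 292.07/240 = 1.22 A.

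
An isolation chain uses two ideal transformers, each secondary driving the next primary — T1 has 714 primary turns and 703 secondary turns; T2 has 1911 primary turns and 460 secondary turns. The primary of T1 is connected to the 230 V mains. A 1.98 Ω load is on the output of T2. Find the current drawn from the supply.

I_supply ≈ 6.52 A

After T1: V = 230.00 × 703/714 = 226.46 V.
After T2: V = 226.46 × 460/1911 = 54.511 V.
I_load = 54.511/1.98 = 27.531 A, so P_out = 54.511 × 27.531 = 1500.7 W.
All ideal ⇒ P_in = P_out, so I_supply = 1500.7/230 = 6.52 A.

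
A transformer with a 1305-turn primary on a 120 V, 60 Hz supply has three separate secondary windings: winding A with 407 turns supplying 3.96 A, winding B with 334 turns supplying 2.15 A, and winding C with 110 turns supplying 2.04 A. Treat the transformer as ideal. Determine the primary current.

I_p ≈ 1.96 A

V_A = 120 × 407/1305 = 37.425 V; V_B = 120 × 334/1305 = 30.713 V; V_C = 120 × 110/1305 = 10.115 V.
P_out = V_A I_A + V_B I_B + V_C I_C = 37.425×3.96 + 30.713×2.15 + 10.115×2.04 = 148.20 + 66.032 + 20.634 = 234.87 W.
Ideal ⇒ P_in = P_out, so I_p = P_out/V_p = 234.87/120 = 1.96 A.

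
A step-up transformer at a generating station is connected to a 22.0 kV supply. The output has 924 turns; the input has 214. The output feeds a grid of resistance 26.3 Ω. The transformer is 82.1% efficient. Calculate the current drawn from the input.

I_in ≈ 19000 A

V_out = 22000 × 924/214 = 94991 V.
I_out = V_out/R = 94991/26.3 = 3611.8 A.
P_out = V_out I_out = 94991 × 3611.8 = 3.4309×10^8 W.
P_in = P_out/η = 3.4309×10^8/0.821 = 4.1789×10^8 W.
I_in = P_in/V_in = 4.1789×10^8/22000 = 19000 A.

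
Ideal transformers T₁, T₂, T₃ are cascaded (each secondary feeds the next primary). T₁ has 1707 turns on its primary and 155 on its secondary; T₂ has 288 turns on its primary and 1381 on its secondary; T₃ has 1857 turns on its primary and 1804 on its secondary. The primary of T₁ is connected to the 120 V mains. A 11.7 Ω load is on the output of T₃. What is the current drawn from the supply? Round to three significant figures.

After T₁: V = 120.00 × 155/1707 = 10.896 V.
After T₂: V = 10.896 × 1381/288 = 52.249 V.
After T₃: V = 52.249 × 1804/1857 = 50.758 V.
I_load = 50.758/11.7 = 4.3383 A, so P_out = 50.758 × 4.3383 = 220.20 W.
All ideal ⇒ P_in = P_out, so I_supply = 220.20/120 = 1.84 A.

I_supply ≈ 1.84 A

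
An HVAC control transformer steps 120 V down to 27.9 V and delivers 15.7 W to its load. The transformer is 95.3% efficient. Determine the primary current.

I_p ≈ 0.137 A

P_in = P_out/η = 15.7/0.953 = 16.474 W.
I_p = P_in/V_p = 16.474/120 = 0.137 A.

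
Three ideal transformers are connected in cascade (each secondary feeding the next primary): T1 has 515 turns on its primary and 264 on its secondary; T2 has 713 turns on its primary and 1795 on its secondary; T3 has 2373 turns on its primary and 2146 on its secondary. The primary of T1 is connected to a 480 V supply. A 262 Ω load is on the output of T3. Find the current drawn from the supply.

After T1: V = 480.00 × 264/515 = 246.06 V.
After T2: V = 246.06 × 1795/713 = 619.46 V.
After T3: V = 619.46 × 2146/2373 = 560.20 V.
I_load = 560.20/262 = 2.1382 A, so P_out = 560.20 × 2.1382 = 1197.8 W.
All ideal ⇒ P_in = P_out, so I_supply = 1197.8/480 = 2.50 A.

I_supply ≈ 2.50 A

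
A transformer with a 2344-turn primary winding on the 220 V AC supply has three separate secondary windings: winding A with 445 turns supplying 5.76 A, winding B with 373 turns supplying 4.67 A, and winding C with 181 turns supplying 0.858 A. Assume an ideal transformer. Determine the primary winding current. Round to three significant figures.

I_p ≈ 1.90 A

V_A = 220 × 445/2344 = 41.766 V; V_B = 220 × 373/2344 = 35.009 V; V_C = 220 × 181/2344 = 16.988 V.
P_out = V_A I_A + V_B I_B + V_C I_C = 41.766×5.76 + 35.009×4.67 + 16.988×0.858 = 240.57 + 163.49 + 14.576 = 418.64 W.
Ideal ⇒ P_in = P_out, so I_p = P_out/V_p = 418.64/220 = 1.90 A.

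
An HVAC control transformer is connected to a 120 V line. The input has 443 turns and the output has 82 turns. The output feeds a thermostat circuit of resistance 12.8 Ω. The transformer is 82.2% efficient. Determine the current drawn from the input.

I_in ≈ 0.391 A

V_out = 120 × 82/443 = 22.212 V.
I_out = V_out/R = 22.212/12.8 = 1.7353 A.
P_out = V_out I_out = 22.212 × 1.7353 = 38.545 W.
P_in = P_out/η = 38.545/0.822 = 46.892 W.
I_in = P_in/V_in = 46.892/120 = 0.391 A.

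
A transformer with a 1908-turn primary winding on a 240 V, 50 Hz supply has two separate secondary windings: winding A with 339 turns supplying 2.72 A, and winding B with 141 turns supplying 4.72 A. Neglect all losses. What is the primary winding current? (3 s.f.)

V_A = 240 × 339/1908 = 42.642 V; V_B = 240 × 141/1908 = 17.736 V.
P_out = V_A I_A + V_B I_B = 42.642×2.72 + 17.736×4.72 = 115.98 + 83.713 = 199.70 W.
Ideal ⇒ P_in = P_out, so I_p = P_out/V_p = 199.70/240 = 0.832 A.

I_p ≈ 0.832 A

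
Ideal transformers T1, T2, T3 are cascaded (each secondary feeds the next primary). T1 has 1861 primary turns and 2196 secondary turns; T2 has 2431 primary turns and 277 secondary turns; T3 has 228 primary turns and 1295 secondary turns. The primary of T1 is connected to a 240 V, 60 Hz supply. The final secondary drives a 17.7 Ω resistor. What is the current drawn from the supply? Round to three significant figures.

After T1: V = 240.00 × 2196/1861 = 283.20 V.
After T2: V = 283.20 × 277/2431 = 32.269 V.
After T3: V = 32.269 × 1295/228 = 183.29 V.
I_load = 183.29/17.7 = 10.355 A, so P_out = 183.29 × 10.355 = 1897.9 W.
All ideal ⇒ P_in = P_out, so I_supply = 1897.9/240 = 7.91 A.

I_supply ≈ 7.91 A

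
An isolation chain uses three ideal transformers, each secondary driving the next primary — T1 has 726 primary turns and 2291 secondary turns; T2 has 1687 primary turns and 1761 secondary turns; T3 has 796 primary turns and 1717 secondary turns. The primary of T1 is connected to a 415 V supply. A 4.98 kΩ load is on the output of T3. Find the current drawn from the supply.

I_supply ≈ 4.21 A

Secondary of T1: V = 415.00 × 2291/726 = 1309.6 V.
Secondary of T2: V = 1309.6 × 1761/1687 = 1367.0 V.
Secondary of T3: V = 1367.0 × 1717/796 = 2948.8 V.
I_load = 2948.8/4980 = 0.59212 A, so P_out = 2948.8 × 0.59212 = 1746.0 W.
All ideal ⇒ P_in = P_out, so I_supply = 1746.0/415 = 4.21 A.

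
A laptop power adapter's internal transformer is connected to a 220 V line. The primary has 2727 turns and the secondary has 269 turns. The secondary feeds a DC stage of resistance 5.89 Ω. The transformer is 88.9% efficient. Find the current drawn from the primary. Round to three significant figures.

V_s = 220 × 269/2727 = 21.702 V.
I_s = V_s/R = 21.702/5.89 = 3.6845 A.
P_out = V_s I_s = 21.702 × 3.6845 = 79.958 W.
P_in = P_out/η = 79.958/0.889 = 89.942 W.
I_p = P_in/V_p = 89.942/220 = 0.409 A.

I_p ≈ 0.409 A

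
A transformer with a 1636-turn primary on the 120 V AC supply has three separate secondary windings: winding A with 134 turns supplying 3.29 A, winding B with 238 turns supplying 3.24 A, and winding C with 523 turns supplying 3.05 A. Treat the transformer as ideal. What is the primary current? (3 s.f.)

V_A = 120 × 134/1636 = 9.8289 V; V_B = 120 × 238/1636 = 17.457 V; V_C = 120 × 523/1636 = 38.362 V.
P_out = V_A I_A + V_B I_B + V_C I_C = 9.8289×3.29 + 17.457×3.24 + 38.362×3.05 = 32.337 + 56.561 + 117.00 = 205.90 W.
Ideal ⇒ P_in = P_out, so I_p = P_out/V_p = 205.90/120 = 1.72 A.

I_p ≈ 1.72 A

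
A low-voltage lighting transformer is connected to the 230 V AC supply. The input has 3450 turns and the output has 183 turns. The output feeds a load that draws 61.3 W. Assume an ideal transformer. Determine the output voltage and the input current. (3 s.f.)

V_out = V_in × N_out/N_in = 230 × 183/3450 = 12.200 V.
I_out = P/V_out = 61.3/12.200 = 5.0246 A.
I_in = I_out × N_out/N_in = 5.0246 × 183/3450 = 0.267 A.

V_out ≈ 12.2 V, I_in ≈ 0.267 A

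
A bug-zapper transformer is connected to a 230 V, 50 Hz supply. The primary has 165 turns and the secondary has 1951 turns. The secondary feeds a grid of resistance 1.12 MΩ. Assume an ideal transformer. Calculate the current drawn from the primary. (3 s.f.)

V_s = V_p × N_s/N_p = 230 × 1951/165 = 2719.6 V.
I_s = V_s/R = 2719.6/(1.12×10^6) = 0.0024282 A.
For an ideal transformer I_p N_p = I_s N_s, so I_p = 0.0024282 × 1951/165 = 0.0287 A.

I_p ≈ 0.0287 A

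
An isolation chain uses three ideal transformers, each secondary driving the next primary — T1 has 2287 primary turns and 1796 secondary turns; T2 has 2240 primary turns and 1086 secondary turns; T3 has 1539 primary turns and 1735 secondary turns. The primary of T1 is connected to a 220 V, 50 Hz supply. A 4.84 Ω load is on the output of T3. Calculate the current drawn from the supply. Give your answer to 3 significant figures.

I_supply ≈ 8.37 A

Secondary of T1: V = 220.00 × 1796/2287 = 172.77 V.
Secondary of T2: V = 172.77 × 1086/2240 = 83.762 V.
Secondary of T3: V = 83.762 × 1735/1539 = 94.429 V.
I_load = 94.429/4.84 = 19.510 A, so P_out = 94.429 × 19.510 = 1842.3 W.
All ideal ⇒ P_in = P_out, so I_supply = 1842.3/220 = 8.37 A.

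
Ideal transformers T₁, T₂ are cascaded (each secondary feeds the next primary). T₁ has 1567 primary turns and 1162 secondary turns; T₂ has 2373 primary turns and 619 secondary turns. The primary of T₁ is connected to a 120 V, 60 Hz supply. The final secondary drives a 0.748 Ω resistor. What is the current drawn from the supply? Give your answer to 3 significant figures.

I_supply ≈ 6.00 A

After T₁: V = 120.00 × 1162/1567 = 88.985 V.
After T₂: V = 88.985 × 619/2373 = 23.212 V.
I_load = 23.212/0.748 = 31.032 A, so P_out = 23.212 × 31.032 = 720.31 W.
All ideal ⇒ P_in = P_out, so I_supply = 720.31/120 = 6.00 A.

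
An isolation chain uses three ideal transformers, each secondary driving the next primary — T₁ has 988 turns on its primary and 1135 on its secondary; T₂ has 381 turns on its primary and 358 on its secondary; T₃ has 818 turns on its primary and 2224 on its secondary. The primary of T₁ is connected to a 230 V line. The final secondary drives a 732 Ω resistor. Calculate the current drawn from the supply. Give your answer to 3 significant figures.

I_supply ≈ 2.71 A

After T₁: V = 230.00 × 1135/988 = 264.22 V.
After T₂: V = 264.22 × 358/381 = 248.27 V.
After T₃: V = 248.27 × 2224/818 = 675.00 V.
I_load = 675.00/732 = 0.92214 A, so P_out = 675.00 × 0.92214 = 622.45 W.
All ideal ⇒ P_in = P_out, so I_supply = 622.45/230 = 2.71 A.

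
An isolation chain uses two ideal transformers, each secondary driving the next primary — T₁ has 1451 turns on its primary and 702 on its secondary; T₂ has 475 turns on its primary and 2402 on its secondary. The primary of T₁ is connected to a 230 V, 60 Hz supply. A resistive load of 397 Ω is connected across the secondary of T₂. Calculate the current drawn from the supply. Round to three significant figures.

Secondary of T₁: V = 230.00 × 702/1451 = 111.27 V.
Secondary of T₂: V = 111.27 × 2402/475 = 562.70 V.
I_load = 562.70/397 = 1.4174 A, so P_out = 562.70 × 1.4174 = 797.56 W.
All ideal ⇒ P_in = P_out, so I_supply = 797.56/230 = 3.47 A.

I_supply ≈ 3.47 A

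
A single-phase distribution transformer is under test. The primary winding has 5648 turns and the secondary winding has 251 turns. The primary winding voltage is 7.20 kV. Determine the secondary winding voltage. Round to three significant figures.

V_s ≈ 320 V

V_s/V_p = N_s/N_p, so V_s = 7200 × 251/5648 = 320 V.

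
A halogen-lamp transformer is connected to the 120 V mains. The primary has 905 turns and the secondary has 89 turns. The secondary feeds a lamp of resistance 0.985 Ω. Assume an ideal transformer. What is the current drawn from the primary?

I_p ≈ 1.18 A

V_s = V_p × N_s/N_p = 120 × 89/905 = 11.801 V.
I_s = V_s/R = 11.801/0.985 = 11.981 A.
For an ideal transformer I_p N_p = I_s N_s, so I_p = 11.981 × 89/905 = 1.18 A.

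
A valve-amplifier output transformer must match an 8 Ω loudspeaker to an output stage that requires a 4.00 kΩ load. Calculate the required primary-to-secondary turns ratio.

Z_p/Z_s = (N_p/N_s)², so N_p/N_s = √(4000/8) = √500 = 22.4.

N_p/N_s ≈ 22.4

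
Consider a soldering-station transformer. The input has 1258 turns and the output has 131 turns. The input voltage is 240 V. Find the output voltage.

V_out/V_in = N_out/N_in, so V_out = 240 × 131/1258 = 25.0 V.

V_out ≈ 25.0 V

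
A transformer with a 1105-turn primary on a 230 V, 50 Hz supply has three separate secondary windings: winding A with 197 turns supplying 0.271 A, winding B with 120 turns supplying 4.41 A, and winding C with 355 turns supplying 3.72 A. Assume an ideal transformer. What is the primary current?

I_p ≈ 1.72 A

V_A = 230 × 197/1105 = 41.005 V; V_B = 230 × 120/1105 = 24.977 V; V_C = 230 × 355/1105 = 73.891 V.
P_out = V_A I_A + V_B I_B + V_C I_C = 41.005×0.271 + 24.977×4.41 + 73.891×3.72 = 11.112 + 110.15 + 274.88 = 396.14 W.
Ideal ⇒ P_in = P_out, so I_p = P_out/V_p = 396.14/230 = 1.72 A.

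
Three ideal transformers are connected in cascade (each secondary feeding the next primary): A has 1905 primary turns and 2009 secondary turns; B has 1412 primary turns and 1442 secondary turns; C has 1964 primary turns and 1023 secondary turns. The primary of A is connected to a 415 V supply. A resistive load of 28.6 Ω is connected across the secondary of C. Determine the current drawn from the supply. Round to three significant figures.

I_supply ≈ 4.57 A

Secondary of A: V = 415.00 × 2009/1905 = 437.66 V.
Secondary of B: V = 437.66 × 1442/1412 = 446.95 V.
Secondary of C: V = 446.95 × 1023/1964 = 232.81 V.
I_load = 232.81/28.6 = 8.1401 A, so P_out = 232.81 × 8.1401 = 1895.1 W.
All ideal ⇒ P_in = P_out, so I_supply = 1895.1/415 = 4.57 A.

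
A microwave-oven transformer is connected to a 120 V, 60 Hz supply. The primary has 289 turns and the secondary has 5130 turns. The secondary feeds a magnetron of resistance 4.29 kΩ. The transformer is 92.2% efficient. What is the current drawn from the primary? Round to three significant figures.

V_s = 120 × 5130/289 = 2130.1 V.
I_s = V_s/R = 2130.1/4290 = 0.49653 A.
P_out = V_s I_s = 2130.1 × 0.49653 = 1057.7 W.
P_in = P_out/η = 1057.7/0.922 = 1147.1 W.
I_p = P_in/V_p = 1147.1/120 = 9.56 A.

I_p ≈ 9.56 A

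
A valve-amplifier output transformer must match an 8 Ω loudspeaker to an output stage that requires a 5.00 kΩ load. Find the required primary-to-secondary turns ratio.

N_p/N_s ≈ 25.0

Z_p/Z_s = (N_p/N_s)², so N_p/N_s = √(5000/8) = √625 = 25.0.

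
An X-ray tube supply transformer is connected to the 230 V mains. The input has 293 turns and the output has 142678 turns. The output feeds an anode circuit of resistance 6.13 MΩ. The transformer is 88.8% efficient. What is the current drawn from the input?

V_out = 230 × 142678/293 = 112000 V.
I_out = V_out/R = 112000/(6.13×10^6) = 0.018271 A.
P_out = V_out I_out = 112000 × 0.018271 = 2046.3 W.
P_in = P_out/η = 2046.3/0.888 = 2304.4 W.
I_in = P_in/V_in = 2304.4/230 = 10.0 A.

I_in ≈ 10.0 A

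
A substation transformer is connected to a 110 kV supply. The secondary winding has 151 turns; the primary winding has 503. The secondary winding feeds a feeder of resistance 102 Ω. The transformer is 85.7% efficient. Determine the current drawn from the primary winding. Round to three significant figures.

V_s = 110000 × 151/503 = 33022 V.
I_s = V_s/R = 33022/102 = 323.74 A.
P_out = V_s I_s = 33022 × 323.74 = 1.0691×10^7 W.
P_in = P_out/η = 1.0691×10^7/0.857 = 1.2474×10^7 W.
I_p = P_in/V_p = 1.2474×10^7/110000 = 113 A.

I_p ≈ 113 A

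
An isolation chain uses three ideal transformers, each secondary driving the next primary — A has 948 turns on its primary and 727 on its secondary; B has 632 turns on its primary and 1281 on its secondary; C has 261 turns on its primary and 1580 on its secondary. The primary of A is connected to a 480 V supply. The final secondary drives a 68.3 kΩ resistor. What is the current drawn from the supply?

Secondary of A: V = 480.00 × 727/948 = 368.10 V.
Secondary of B: V = 368.10 × 1281/632 = 746.10 V.
Secondary of C: V = 746.10 × 1580/261 = 4516.6 V.
I_load = 4516.6/68300 = 0.066129 A, so P_out = 4516.6 × 0.066129 = 298.68 W.
All ideal ⇒ P_in = P_out, so I_supply = 298.68/480 = 0.622 A.

I_supply ≈ 0.622 A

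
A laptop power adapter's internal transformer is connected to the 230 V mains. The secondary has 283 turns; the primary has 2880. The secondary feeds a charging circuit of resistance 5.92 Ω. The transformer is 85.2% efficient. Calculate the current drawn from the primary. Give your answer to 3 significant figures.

I_p ≈ 0.440 A

V_s = 230 × 283/2880 = 22.601 V.
I_s = V_s/R = 22.601/5.92 = 3.8177 A.
P_out = V_s I_s = 22.601 × 3.8177 = 86.282 W.
P_in = P_out/η = 86.282/0.852 = 101.27 W.
I_p = P_in/V_p = 101.27/230 = 0.440 A.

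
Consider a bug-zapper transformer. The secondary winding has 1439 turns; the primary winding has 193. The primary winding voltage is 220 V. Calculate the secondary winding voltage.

V_s/V_p = N_s/N_p, so V_s = 220 × 1439/193 = 1640 V.

V_s ≈ 1640 V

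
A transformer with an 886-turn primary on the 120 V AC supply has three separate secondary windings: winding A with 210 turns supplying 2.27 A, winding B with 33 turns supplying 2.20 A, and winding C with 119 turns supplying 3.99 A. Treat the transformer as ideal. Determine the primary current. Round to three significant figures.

V_A = 120 × 210/886 = 28.442 V; V_B = 120 × 33/886 = 4.4695 V; V_C = 120 × 119/886 = 16.117 V.
P_out = V_A I_A + V_B I_B + V_C I_C = 28.442×2.27 + 4.4695×2.20 + 16.117×3.99 = 64.564 + 9.8330 + 64.308 = 138.71 W.
Ideal ⇒ P_in = P_out, so I_p = P_out/V_p = 138.71/120 = 1.16 A.

I_p ≈ 1.16 A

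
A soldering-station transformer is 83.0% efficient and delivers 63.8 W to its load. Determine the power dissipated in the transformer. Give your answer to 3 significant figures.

P_loss ≈ 13.1 W

P_in = P_out/η = 63.8/0.830 = 76.8675 W.
P_loss = P_in − P_out = 76.8675 − 63.8 = 13.1 W.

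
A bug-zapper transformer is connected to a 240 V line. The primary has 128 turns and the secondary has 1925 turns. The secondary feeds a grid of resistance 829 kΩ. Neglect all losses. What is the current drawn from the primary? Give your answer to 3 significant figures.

I_p ≈ 0.0655 A

V_s = V_p × N_s/N_p = 240 × 1925/128 = 3609.4 V.
I_s = V_s/R = 3609.4/829000 = 0.0043539 A.
For an ideal transformer I_p N_p = I_s N_s, so I_p = 0.0043539 × 1925/128 = 0.0655 A.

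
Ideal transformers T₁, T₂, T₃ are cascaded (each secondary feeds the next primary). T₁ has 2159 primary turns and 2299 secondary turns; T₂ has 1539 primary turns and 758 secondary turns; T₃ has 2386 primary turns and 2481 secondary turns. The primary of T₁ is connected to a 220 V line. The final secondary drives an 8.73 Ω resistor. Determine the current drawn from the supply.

I_supply ≈ 7.49 A

Secondary of T₁: V = 220.00 × 2299/2159 = 234.27 V.
Secondary of T₂: V = 234.27 × 758/1539 = 115.38 V.
Secondary of T₃: V = 115.38 × 2481/2386 = 119.98 V.
I_load = 119.98/8.73 = 13.743 A, so P_out = 119.98 × 13.743 = 1648.8 W.
All ideal ⇒ P_in = P_out, so I_supply = 1648.8/220 = 7.49 A.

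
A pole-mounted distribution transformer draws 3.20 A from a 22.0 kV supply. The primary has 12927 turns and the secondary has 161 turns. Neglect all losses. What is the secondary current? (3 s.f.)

I_s/I_p = N_p/N_s, so I_s = 3.20 × 12927/161 = 257 A.

I_s ≈ 257 A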